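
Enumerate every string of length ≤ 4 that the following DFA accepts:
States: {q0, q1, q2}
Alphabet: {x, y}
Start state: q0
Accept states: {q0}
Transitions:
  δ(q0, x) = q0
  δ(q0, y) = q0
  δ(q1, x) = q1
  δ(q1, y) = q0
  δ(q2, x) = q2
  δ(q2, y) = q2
ε, x, y, xx, xy, yx, yy, xxx, xxy, xyx, xyy, yxx, yxy, yyx, yyy, xxxx, xxxy, xxyx, xxyy, xyxx, xyxy, xyyx, xyyy, yxxx, yxxy, yxyx, yxyy, yyxx, yyxy, yyyx, yyyy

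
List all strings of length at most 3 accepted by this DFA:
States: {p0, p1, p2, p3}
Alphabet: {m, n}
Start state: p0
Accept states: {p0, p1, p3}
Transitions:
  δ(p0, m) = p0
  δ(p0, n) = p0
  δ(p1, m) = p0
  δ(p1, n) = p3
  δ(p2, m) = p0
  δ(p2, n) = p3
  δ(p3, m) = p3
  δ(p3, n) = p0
ε, m, n, mm, mn, nm, nn, mmm, mmn, mnm, mnn, nmm, nmn, nnm, nnn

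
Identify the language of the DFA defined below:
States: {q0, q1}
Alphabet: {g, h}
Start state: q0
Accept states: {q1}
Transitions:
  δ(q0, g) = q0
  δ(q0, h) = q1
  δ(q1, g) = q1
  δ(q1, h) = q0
Testing a few strings:
  'hhg' → reject
  'g' → reject
  'gh' → accept
  'hg' → accept
State roles: q0=even number of h's so far; q1=odd number of h's so far
All strings over {g,h} with an odd number of h's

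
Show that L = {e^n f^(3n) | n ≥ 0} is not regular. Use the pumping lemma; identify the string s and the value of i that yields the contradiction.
Assume L is regular with pumping length p. Idea: pumping the e-block breaks the 1:3 ratio.
Choose s = e^p f^(3p) (length 4p ≥ p). By the pumping lemma, s = xyz with |xy| ≤ p, |y| > 0, so y = e^k with k ≥ 1. Then xy²z = e^(p+k) f^(3p). For this to be in L we would need 3p = 3(p+k), i.e. 3k = 0, contradicting k ≥ 1. So xy²z ∉ L.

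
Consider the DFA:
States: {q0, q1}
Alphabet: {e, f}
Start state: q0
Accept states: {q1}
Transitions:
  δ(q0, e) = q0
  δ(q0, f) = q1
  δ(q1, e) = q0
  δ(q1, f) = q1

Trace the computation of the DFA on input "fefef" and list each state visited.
read 'f': q0 → q1
  read 'e': q1 → q0
  read 'f': q0 → q1
  read 'e': q1 → q0
  read 'f': q0 → q1
q0 -> q1 -> q0 -> q1 -> q0 -> q1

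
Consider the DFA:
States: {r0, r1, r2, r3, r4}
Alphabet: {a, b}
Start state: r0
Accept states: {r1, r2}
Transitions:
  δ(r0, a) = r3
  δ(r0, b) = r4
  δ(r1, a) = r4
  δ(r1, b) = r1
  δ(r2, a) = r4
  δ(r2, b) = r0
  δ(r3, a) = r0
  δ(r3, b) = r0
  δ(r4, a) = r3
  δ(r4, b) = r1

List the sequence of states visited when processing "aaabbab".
read 'a': r0 → r3
  read 'a': r3 → r0
  read 'a': r0 → r3
  read 'b': r3 → r0
  read 'b': r0 → r4
  read 'a': r4 → r3
  read 'b': r3 → r0
r0 -> r3 -> r0 -> r3 -> r0 -> r4 -> r3 -> r0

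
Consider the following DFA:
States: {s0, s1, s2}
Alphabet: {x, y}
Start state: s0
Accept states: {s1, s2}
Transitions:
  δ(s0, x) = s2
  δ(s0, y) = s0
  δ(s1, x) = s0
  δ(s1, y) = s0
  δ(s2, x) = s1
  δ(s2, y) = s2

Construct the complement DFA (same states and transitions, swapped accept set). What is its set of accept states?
Complement accept states = All states \ Original accept states
= {s0, s1, s2} \ {s1, s2}
{s0}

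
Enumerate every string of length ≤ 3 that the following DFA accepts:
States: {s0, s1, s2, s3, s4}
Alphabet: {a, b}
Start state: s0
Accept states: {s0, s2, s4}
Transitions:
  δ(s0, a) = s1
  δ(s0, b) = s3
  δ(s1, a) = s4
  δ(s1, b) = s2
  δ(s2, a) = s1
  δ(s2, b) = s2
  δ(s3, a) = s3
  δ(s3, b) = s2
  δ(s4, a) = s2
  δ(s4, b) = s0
ε, aa, ab, bb, aaa, aab, abb, bab, bbb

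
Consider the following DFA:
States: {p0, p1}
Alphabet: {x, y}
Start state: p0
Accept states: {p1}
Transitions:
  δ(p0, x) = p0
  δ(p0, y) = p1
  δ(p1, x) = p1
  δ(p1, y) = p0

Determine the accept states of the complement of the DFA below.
Complement accept states = All states \ Original accept states
= {p0, p1} \ {p1}
{p0}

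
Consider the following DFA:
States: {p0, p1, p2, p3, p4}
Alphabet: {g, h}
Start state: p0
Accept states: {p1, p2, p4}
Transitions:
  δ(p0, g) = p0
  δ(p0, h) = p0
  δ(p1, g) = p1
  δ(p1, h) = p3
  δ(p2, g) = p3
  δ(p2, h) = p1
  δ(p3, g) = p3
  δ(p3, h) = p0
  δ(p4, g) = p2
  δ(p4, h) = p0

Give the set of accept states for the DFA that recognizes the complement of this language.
Complement accept states = All states \ Original accept states
= {p0, p1, p2, p3, p4} \ {p1, p2, p4}
{p0, p3}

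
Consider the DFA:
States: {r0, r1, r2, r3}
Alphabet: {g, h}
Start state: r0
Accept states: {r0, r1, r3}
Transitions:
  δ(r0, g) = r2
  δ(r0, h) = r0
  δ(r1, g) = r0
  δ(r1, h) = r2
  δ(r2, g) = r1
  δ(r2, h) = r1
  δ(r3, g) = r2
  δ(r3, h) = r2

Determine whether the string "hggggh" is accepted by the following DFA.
Processing string "hggggh":
  r0 --h--> r0
  r0 --g--> r2
  r2 --g--> r1
  r1 --g--> r0
  r0 --g--> r2
  r2 --h--> r1
Final state: r1
Accept states: {r0, r1, r3}
Yes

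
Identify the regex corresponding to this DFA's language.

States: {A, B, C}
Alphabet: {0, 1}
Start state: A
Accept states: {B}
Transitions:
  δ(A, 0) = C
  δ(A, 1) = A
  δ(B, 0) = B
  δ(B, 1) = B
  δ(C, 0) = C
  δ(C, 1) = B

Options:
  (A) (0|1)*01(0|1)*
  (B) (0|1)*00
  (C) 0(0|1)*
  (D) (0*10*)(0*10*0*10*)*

Check each option against the DFA on short strings; one disagreement eliminates an option:
  (A) (0|1)*01(0|1)*: agrees with the DFA on every string of length ≤ 6
  (B) (0|1)*00: on '00' the DFA goes A → C → C and rejects (C ∉ Accept), but the regex matches it → eliminate
  (C) 0(0|1)*: on '0' the DFA goes A → C and rejects (C ∉ Accept), but the regex matches it → eliminate
  (D) (0*10*)(0*10*0*10*)*: on '1' the DFA goes A → A and rejects (A ∉ Accept), but the regex matches it → eliminate
Only (A) is consistent with the DFA.
(A) (0|1)*01(0|1)*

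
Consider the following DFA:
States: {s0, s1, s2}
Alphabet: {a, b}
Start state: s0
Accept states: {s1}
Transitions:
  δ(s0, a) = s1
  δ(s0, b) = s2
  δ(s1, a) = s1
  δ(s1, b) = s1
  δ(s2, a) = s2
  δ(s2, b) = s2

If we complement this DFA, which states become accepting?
Complement accept states = All states \ Original accept states
= {s0, s1, s2} \ {s1}
{s0, s2}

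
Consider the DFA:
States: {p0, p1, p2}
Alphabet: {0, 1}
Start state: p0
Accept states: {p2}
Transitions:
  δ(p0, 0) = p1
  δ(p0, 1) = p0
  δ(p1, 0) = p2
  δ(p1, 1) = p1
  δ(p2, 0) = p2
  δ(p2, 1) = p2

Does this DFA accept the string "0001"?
Processing string "0001":
  p0 --0--> p1
  p1 --0--> p2
  p2 --0--> p2
  p2 --1--> p2
Final state: p2
Accept states: {p2}
Yes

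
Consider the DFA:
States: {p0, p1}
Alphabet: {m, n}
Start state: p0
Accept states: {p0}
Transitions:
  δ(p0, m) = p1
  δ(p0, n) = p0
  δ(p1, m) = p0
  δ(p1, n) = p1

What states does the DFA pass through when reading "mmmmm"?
read 'm': p0 → p1
  read 'm': p1 → p0
  read 'm': p0 → p1
  read 'm': p1 → p0
  read 'm': p0 → p1
p0 -> p1 -> p0 -> p1 -> p0 -> p1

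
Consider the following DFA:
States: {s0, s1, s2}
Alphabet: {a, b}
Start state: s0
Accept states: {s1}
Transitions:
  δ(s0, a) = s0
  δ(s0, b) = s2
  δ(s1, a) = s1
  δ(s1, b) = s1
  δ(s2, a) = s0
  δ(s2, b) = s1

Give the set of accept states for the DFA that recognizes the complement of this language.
Complement accept states = All states \ Original accept states
= {s0, s1, s2} \ {s1}
{s0, s2}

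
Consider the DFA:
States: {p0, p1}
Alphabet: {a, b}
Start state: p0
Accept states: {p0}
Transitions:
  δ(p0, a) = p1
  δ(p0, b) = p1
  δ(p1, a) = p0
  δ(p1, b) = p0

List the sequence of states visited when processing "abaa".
read 'a': p0 → p1
  read 'b': p1 → p0
  read 'a': p0 → p1
  read 'a': p1 → p0
p0 -> p1 -> p0 -> p1 -> p0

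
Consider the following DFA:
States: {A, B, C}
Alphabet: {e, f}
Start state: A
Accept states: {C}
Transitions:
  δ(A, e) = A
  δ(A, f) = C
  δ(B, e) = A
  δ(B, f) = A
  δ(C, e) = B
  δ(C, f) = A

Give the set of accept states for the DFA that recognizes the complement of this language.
Complement accept states = All states \ Original accept states
= {A, B, C} \ {C}
{A, B}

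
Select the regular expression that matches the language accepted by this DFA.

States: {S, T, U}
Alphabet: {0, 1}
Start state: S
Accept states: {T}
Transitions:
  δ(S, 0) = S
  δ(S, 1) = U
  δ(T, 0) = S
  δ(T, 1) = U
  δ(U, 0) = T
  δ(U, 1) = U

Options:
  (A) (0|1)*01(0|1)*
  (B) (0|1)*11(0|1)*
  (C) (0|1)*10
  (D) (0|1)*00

Check each option against the DFA on short strings; one disagreement eliminates an option:
  (A) (0|1)*01(0|1)*: on '01' the DFA goes S → S → U and rejects (U ∉ Accept), but the regex matches it → eliminate
  (B) (0|1)*11(0|1)*: on '10' the DFA goes S → U → T and accepts (T ∈ Accept), but the regex does not match it → eliminate
  (C) (0|1)*10: agrees with the DFA on every string of length ≤ 6
  (D) (0|1)*00: on '00' the DFA goes S → S → S and rejects (S ∉ Accept), but the regex matches it → eliminate
Only (C) is consistent with the DFA.
(C) (0|1)*10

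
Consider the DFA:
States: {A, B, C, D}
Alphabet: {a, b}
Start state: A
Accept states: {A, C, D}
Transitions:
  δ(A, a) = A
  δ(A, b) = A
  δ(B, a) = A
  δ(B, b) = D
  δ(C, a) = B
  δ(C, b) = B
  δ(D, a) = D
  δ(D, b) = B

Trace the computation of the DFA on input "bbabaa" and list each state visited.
read 'b': A → A
  read 'b': A → A
  read 'a': A → A
  read 'b': A → A
  read 'a': A → A
  read 'a': A → A
A -> A -> A -> A -> A -> A -> A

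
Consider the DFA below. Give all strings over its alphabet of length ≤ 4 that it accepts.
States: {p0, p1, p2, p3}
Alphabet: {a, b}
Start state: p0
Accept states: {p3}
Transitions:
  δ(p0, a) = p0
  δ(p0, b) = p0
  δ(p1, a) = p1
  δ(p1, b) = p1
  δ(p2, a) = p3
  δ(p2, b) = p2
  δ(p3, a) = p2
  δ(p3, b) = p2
None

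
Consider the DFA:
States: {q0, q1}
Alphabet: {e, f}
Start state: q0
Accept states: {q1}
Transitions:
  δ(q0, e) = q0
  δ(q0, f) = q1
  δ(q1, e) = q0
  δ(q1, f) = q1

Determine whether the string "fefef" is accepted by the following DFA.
Processing string "fefef":
  q0 --f--> q1
  q1 --e--> q0
  q0 --f--> q1
  q1 --e--> q0
  q0 --f--> q1
Final state: q1
Accept states: {q1}
Yes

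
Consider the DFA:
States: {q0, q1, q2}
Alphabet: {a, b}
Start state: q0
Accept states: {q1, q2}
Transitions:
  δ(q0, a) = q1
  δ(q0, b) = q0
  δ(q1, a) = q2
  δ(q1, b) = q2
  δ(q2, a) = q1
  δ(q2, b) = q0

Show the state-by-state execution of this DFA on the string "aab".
read 'a': q0 → q1
  read 'a': q1 → q2
  read 'b': q2 → q0
q0 -> q1 -> q2 -> q0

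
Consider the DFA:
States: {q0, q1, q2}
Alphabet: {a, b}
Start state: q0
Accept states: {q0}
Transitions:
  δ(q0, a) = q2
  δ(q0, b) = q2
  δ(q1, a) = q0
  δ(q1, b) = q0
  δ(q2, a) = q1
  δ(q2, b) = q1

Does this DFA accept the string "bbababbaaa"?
Processing string "bbababbaaa":
  q0 --b--> q2
  q2 --b--> q1
  q1 --a--> q0
  q0 --b--> q2
  q2 --a--> q1
  q1 --b--> q0
  q0 --b--> q2
  q2 --a--> q1
  q1 --a--> q0
  q0 --a--> q2
Final state: q2
Accept states: {q0}
No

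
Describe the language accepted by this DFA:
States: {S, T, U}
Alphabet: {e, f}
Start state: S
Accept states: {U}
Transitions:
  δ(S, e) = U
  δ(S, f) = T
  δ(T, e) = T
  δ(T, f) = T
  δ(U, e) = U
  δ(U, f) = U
Testing a few strings:
  'ee' → accept
  'f' → reject
  'fe' → reject
  'eee' → accept
State roles: S=no input read; T=started with f (dead); U=started with e
All strings over {e,f} starting with e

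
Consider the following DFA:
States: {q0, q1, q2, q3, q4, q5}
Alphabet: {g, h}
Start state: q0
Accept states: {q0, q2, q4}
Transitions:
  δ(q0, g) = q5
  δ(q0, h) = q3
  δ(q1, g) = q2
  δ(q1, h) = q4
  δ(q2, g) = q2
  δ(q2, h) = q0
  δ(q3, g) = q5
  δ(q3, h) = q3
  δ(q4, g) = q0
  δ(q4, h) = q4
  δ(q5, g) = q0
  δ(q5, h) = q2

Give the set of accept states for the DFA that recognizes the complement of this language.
Complement accept states = All states \ Original accept states
= {q0, q1, q2, q3, q4, q5} \ {q0, q2, q4}
{q1, q3, q5}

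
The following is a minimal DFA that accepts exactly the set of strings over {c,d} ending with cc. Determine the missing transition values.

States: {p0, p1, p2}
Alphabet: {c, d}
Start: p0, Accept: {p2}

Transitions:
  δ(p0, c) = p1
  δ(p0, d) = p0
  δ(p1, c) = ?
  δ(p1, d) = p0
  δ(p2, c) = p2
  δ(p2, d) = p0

From the language and accept set, identify what each state tracks — p0: last symbol not c; p1: one trailing c; p2: two trailing c's.
Each missing δ(q, a) is the state matching the new tracked value after reading a.
δ(p1, c) = p2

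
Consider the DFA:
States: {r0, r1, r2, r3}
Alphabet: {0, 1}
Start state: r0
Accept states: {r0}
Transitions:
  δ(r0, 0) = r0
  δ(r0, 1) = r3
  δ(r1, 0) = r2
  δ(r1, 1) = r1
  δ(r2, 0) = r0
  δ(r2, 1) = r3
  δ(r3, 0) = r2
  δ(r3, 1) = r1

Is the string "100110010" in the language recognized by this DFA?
Processing string "100110010":
  r0 --1--> r3
  r3 --0--> r2
  r2 --0--> r0
  r0 --1--> r3
  r3 --1--> r1
  r1 --0--> r2
  r2 --0--> r0
  r0 --1--> r3
  r3 --0--> r2
Final state: r2
Accept states: {r0}
No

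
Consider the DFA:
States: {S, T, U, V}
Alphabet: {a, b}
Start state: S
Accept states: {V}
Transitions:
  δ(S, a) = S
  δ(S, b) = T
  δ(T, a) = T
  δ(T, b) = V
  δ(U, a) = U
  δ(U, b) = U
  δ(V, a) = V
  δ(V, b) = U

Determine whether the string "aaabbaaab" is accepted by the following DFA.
Processing string "aaabbaaab":
  S --a--> S
  S --a--> S
  S --a--> S
  S --b--> T
  T --b--> V
  V --a--> V
  V --a--> V
  V --a--> V
  V --b--> U
Final state: U
Accept states: {V}
No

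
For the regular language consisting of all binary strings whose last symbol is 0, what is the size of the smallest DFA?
By Myhill–Nerode, count the distinguishable equivalence classes: 2^1 = 2 classes — the DFA must remember the last 1 symbol read; every pair of distinct length-1 suffixes is distinguishable by some continuation.
2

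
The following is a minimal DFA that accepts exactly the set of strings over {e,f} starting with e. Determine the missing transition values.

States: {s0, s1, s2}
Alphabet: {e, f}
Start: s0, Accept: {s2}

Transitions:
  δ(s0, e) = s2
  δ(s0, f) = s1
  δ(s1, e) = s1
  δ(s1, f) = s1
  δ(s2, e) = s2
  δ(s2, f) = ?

From the language and accept set, identify what each state tracks — s0: no input read; s1: started with f (dead); s2: started with e.
Each missing δ(q, a) is the state matching the new tracked value after reading a.
δ(s2, f) = s2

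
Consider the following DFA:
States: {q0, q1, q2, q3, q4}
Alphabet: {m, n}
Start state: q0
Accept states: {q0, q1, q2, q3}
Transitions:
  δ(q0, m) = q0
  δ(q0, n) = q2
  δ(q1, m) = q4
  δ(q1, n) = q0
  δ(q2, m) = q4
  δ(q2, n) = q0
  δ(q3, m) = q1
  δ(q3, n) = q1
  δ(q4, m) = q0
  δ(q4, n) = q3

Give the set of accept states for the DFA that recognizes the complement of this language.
Complement accept states = All states \ Original accept states
= {q0, q1, q2, q3, q4} \ {q0, q1, q2, q3}
{q4}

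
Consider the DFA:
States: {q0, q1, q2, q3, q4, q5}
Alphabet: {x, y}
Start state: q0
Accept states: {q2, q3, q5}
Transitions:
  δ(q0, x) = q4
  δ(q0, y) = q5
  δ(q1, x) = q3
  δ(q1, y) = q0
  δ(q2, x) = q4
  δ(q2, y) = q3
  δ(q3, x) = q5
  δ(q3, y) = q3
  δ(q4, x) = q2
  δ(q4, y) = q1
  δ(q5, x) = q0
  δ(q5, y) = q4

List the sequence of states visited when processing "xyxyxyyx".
read 'x': q0 → q4
  read 'y': q4 → q1
  read 'x': q1 → q3
  read 'y': q3 → q3
  read 'x': q3 → q5
  read 'y': q5 → q4
  read 'y': q4 → q1
  read 'x': q1 → q3
q0 -> q4 -> q1 -> q3 -> q3 -> q5 -> q4 -> q1 -> q3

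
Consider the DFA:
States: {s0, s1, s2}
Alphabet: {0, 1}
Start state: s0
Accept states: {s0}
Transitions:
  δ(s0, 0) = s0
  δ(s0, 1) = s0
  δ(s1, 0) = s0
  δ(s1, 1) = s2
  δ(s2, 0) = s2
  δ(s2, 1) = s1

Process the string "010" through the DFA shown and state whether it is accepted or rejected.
Processing string "010":
  s0 --0--> s0
  s0 --1--> s0
  s0 --0--> s0
Final state: s0
Accept states: {s0}
Yes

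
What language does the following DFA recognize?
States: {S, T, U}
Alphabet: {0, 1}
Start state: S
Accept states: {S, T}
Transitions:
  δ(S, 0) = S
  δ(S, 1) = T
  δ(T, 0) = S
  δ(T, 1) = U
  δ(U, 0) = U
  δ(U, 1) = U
Testing a few strings:
  '1001' → accept
  '0101' → accept
  '101' → accept
  '1' → accept
State roles: S=last symbol not 1 (ok); T=last symbol 1 (ok); U=saw 11 (dead)
All binary strings with no two consecutive 1's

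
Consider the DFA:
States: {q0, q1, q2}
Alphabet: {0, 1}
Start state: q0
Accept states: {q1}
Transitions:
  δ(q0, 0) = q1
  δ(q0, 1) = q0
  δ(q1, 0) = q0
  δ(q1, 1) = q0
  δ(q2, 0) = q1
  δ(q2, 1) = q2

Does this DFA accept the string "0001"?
Processing string "0001":
  q0 --0--> q1
  q1 --0--> q0
  q0 --0--> q1
  q1 --1--> q0
Final state: q0
Accept states: {q1}
No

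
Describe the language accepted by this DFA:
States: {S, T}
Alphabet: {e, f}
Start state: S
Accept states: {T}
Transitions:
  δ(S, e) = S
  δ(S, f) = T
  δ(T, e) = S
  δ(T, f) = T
Testing a few strings:
  'e' → reject
  'eef' → accept
  'f' → accept
  'ee' → reject
State roles: S=last symbol not f; T=last symbol is f
All strings over {e,f} ending with f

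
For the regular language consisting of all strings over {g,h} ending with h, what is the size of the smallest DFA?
By Myhill–Nerode, count the distinguishable equivalence classes: two classes — last symbol is h vs. not.
2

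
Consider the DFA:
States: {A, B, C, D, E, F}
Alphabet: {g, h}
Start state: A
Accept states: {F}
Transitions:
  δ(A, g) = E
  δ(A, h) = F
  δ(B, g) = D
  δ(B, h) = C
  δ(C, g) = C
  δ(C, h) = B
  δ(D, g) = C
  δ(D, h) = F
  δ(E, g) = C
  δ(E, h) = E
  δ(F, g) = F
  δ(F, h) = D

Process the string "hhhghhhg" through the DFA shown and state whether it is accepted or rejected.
Processing string "hhhghhhg":
  A --h--> F
  F --h--> D
  D --h--> F
  F --g--> F
  F --h--> D
  D --h--> F
  F --h--> D
  D --g--> C
Final state: C
Accept states: {F}
No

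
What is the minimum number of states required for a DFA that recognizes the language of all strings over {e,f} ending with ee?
By Myhill–Nerode, count the distinguishable equivalence classes: three classes — 0, 1, or ≥2 trailing e's.
3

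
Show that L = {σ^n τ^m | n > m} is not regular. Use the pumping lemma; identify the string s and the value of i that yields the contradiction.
Assume L is regular with pumping length p. Idea: pumping down the σ-block drops the σ-count to at most the τ-count.
Choose s = σ^(p+1) τ^p ∈ L (|s| = 2p+1 ≥ p). By the pumping lemma, s = xyz with |xy| ≤ p, |y| > 0, so y = σ^k with k ≥ 1. Take i = 0: xz = σ^(p+1−k) τ^p. Since k ≥ 1, p+1−k ≤ p, so the number of σ's is no longer strictly greater than the number of τ's, hence xz ∉ L.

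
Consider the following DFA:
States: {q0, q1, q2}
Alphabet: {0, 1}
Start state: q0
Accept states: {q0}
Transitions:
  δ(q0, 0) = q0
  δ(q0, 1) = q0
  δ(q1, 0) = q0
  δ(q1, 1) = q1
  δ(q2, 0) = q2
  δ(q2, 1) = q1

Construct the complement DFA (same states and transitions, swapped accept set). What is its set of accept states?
Complement accept states = All states \ Original accept states
= {q0, q1, q2} \ {q0}
{q1, q2}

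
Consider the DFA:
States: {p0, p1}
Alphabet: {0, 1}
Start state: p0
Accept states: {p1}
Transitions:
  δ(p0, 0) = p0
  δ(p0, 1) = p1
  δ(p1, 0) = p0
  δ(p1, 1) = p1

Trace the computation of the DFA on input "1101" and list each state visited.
read '1': p0 → p1
  read '1': p1 → p1
  read '0': p1 → p0
  read '1': p0 → p1
p0 -> p1 -> p1 -> p0 -> p1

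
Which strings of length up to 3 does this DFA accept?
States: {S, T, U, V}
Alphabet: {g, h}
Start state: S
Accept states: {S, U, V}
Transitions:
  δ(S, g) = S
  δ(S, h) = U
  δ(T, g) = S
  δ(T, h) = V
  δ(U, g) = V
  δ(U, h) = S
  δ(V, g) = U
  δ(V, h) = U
ε, g, h, gg, gh, hg, hh, ggg, ggh, ghg, ghh, hgg, hgh, hhg, hhh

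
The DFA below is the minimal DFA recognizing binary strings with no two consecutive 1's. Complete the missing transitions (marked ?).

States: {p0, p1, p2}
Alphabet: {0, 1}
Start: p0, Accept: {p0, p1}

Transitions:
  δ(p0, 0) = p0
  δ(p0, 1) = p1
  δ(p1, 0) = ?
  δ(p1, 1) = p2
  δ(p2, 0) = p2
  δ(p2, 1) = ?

From the language and accept set, identify what each state tracks — p0: last symbol not 1 (ok); p1: last symbol 1 (ok); p2: saw 11 (dead).
Each missing δ(q, a) is the state matching the new tracked value after reading a.
δ(p1, 0) = p0; δ(p2, 1) = p2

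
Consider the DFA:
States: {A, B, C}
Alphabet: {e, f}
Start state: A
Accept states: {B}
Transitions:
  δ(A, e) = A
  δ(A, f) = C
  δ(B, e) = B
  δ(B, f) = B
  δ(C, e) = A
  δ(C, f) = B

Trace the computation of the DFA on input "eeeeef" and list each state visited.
read 'e': A → A
  read 'e': A → A
  read 'e': A → A
  read 'e': A → A
  read 'e': A → A
  read 'f': A → C
A -> A -> A -> A -> A -> A -> C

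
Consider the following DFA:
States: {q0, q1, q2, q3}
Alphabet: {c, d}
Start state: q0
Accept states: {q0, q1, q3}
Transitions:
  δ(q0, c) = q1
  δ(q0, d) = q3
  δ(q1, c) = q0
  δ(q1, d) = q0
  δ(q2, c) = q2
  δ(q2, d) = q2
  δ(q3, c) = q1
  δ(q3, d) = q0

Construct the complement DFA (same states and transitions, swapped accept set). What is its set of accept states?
Complement accept states = All states \ Original accept states
= {q0, q1, q2, q3} \ {q0, q1, q3}
{q2}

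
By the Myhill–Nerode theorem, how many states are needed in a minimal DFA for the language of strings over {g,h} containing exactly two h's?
By Myhill–Nerode, count the distinguishable equivalence classes: four classes — 0, 1, 2, or ≥3 h's seen.
4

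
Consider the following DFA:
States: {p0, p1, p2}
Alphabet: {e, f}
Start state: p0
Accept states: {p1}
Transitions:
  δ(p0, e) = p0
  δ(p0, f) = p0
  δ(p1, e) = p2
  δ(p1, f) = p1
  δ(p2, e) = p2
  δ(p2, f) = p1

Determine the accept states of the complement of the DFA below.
Complement accept states = All states \ Original accept states
= {p0, p1, p2} \ {p1}
{p0, p2}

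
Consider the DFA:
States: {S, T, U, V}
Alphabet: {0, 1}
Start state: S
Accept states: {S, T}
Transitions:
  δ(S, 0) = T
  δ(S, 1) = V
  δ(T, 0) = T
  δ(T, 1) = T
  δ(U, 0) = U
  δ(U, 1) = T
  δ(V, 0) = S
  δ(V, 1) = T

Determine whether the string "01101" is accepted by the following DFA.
Processing string "01101":
  S --0--> T
  T --1--> T
  T --1--> T
  T --0--> T
  T --1--> T
Final state: T
Accept states: {S, T}
Yes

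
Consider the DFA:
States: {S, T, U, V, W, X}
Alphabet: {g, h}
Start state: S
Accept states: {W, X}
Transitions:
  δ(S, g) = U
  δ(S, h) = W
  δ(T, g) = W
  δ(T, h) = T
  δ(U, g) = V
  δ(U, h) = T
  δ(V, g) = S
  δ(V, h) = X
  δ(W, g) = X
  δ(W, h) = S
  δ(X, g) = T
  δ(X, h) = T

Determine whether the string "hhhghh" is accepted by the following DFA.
Processing string "hhhghh":
  S --h--> W
  W --h--> S
  S --h--> W
  W --g--> X
  X --h--> T
  T --h--> T
Final state: T
Accept states: {W, X}
No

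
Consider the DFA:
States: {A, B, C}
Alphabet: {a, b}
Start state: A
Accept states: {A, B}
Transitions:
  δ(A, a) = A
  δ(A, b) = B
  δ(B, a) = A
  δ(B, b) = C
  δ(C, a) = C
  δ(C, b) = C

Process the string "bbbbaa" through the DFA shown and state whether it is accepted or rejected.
Processing string "bbbbaa":
  A --b--> B
  B --b--> C
  C --b--> C
  C --b--> C
  C --a--> C
  C --a--> C
Final state: C
Accept states: {A, B}
No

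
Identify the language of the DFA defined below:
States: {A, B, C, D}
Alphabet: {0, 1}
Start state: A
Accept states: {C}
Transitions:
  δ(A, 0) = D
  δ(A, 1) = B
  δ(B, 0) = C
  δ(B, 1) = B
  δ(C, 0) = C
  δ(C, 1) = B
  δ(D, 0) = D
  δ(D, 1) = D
Testing a few strings:
  '1111' → reject
  '010' → reject
  '1' → reject
  '0' → reject
State roles: A=no input read; B=started with 1, last symbol 1; C=started with 1, last symbol 0; D=started with 0 (dead)
All binary strings that start with 1 and end with 0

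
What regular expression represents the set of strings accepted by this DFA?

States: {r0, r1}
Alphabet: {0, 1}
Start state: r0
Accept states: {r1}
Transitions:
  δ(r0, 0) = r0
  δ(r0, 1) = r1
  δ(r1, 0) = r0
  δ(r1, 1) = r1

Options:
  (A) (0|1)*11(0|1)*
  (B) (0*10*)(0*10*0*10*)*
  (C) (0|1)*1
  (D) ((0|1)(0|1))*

Check each option against the DFA on short strings; one disagreement eliminates an option:
  (A) (0|1)*11(0|1)*: on '1' the DFA goes r0 → r1 and accepts (r1 ∈ Accept), but the regex does not match it → eliminate
  (B) (0*10*)(0*10*0*10*)*: on '10' the DFA goes r0 → r1 → r0 and rejects (r0 ∉ Accept), but the regex matches it → eliminate
  (C) (0|1)*1: agrees with the DFA on every string of length ≤ 6
  (D) ((0|1)(0|1))*: on ε the DFA stays in r0 and rejects (r0 ∉ Accept), but the regex matches it → eliminate
Only (C) is consistent with the DFA.
(C) (0|1)*1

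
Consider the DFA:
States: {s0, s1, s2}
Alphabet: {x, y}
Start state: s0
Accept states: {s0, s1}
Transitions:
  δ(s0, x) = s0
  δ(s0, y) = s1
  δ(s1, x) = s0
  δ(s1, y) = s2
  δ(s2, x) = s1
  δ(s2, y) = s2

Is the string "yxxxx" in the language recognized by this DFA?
Processing string "yxxxx":
  s0 --y--> s1
  s1 --x--> s0
  s0 --x--> s0
  s0 --x--> s0
  s0 --x--> s0
Final state: s0
Accept states: {s0, s1}
Yes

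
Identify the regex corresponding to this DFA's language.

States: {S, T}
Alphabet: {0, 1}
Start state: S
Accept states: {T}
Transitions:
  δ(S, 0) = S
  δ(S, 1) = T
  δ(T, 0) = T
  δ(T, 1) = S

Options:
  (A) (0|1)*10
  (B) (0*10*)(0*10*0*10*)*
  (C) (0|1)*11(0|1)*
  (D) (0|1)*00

Check each option against the DFA on short strings; one disagreement eliminates an option:
  (A) (0|1)*10: on '1' the DFA goes S → T and accepts (T ∈ Accept), but the regex does not match it → eliminate
  (B) (0*10*)(0*10*0*10*)*: agrees with the DFA on every string of length ≤ 6
  (C) (0|1)*11(0|1)*: on '1' the DFA goes S → T and accepts (T ∈ Accept), but the regex does not match it → eliminate
  (D) (0|1)*00: on '1' the DFA goes S → T and accepts (T ∈ Accept), but the regex does not match it → eliminate
Only (B) is consistent with the DFA.
(B) (0*10*)(0*10*0*10*)*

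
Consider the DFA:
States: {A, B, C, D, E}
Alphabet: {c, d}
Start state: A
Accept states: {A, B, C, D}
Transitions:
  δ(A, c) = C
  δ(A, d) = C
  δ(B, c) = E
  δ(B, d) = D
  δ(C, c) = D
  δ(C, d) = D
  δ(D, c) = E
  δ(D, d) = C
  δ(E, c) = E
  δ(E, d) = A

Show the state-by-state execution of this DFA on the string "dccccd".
read 'd': A → C
  read 'c': C → D
  read 'c': D → E
  read 'c': E → E
  read 'c': E → E
  read 'd': E → A
A -> C -> D -> E -> E -> E -> A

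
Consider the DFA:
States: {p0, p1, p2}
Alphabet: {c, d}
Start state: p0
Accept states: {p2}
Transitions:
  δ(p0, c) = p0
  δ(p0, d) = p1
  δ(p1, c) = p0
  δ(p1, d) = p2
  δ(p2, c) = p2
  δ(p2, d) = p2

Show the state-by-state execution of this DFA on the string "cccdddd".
read 'c': p0 → p0
  read 'c': p0 → p0
  read 'c': p0 → p0
  read 'd': p0 → p1
  read 'd': p1 → p2
  read 'd': p2 → p2
  read 'd': p2 → p2
p0 -> p0 -> p0 -> p0 -> p1 -> p2 -> p2 -> p2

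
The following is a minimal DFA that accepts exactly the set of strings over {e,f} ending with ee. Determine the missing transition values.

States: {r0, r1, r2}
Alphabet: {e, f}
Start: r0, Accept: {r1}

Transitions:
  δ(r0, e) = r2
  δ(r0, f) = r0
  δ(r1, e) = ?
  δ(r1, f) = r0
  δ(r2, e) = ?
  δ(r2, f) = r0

From the language and accept set, identify what each state tracks — r0: last symbol not e; r1: two trailing e's; r2: one trailing e.
Each missing δ(q, a) is the state matching the new tracked value after reading a.
δ(r1, e) = r1; δ(r2, e) = r1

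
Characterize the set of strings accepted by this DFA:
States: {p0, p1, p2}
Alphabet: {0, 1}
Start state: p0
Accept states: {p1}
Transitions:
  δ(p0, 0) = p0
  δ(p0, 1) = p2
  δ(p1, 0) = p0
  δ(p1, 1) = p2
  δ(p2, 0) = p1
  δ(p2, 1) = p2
Testing a few strings:
  '011' → reject
  '01' → reject
  '00' → reject
  '1010' → accept
State roles: p0=no suffix match; p1=suffix is 10; p2=one trailing 1
All binary strings ending with 10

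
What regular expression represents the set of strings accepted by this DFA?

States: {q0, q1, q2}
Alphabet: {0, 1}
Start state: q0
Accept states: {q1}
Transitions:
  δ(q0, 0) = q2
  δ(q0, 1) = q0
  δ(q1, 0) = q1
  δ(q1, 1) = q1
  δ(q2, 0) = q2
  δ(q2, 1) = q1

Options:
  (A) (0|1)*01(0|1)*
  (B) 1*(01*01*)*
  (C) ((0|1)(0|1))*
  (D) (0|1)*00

Check each option against the DFA on short strings; one disagreement eliminates an option:
  (A) (0|1)*01(0|1)*: agrees with the DFA on every string of length ≤ 6
  (B) 1*(01*01*)*: on ε the DFA stays in q0 and rejects (q0 ∉ Accept), but the regex matches it → eliminate
  (C) ((0|1)(0|1))*: on ε the DFA stays in q0 and rejects (q0 ∉ Accept), but the regex matches it → eliminate
  (D) (0|1)*00: on '00' the DFA goes q0 → q2 → q2 and rejects (q2 ∉ Accept), but the regex matches it → eliminate
Only (A) is consistent with the DFA.
(A) (0|1)*01(0|1)*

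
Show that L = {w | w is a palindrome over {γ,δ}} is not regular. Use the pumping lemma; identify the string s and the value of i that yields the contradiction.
Assume L is regular with pumping length p. Idea: pumping the leading γ-block breaks the symmetry.
Choose s = γ^p δ γ^p (a palindrome of length 2p+1 ≥ p). By the pumping lemma, s = xyz with |xy| ≤ p, |y| > 0, so y = γ^k with k > 0 (xy lies entirely in the first γ^p). Then xy²z = γ^(p+k) δ γ^p, which is not a palindrome since p+k ≠ p.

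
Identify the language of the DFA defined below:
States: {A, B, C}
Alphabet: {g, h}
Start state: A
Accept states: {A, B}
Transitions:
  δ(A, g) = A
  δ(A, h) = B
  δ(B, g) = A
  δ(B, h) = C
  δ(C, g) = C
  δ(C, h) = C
Testing a few strings:
  'g' → accept
  'ghh' → reject
  'hg' → accept
  'ggh' → accept
State roles: A=last symbol not h (ok); B=last symbol h (ok); C=saw hh (dead)
All strings over {g,h} with no two consecutive h's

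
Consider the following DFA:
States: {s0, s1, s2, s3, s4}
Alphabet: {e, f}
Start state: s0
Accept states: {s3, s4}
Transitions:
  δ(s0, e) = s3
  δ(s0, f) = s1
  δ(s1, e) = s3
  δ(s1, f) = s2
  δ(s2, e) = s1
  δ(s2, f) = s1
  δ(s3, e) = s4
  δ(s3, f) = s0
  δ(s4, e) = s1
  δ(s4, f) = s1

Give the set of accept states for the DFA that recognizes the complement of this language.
Complement accept states = All states \ Original accept states
= {s0, s1, s2, s3, s4} \ {s3, s4}
{s0, s1, s2}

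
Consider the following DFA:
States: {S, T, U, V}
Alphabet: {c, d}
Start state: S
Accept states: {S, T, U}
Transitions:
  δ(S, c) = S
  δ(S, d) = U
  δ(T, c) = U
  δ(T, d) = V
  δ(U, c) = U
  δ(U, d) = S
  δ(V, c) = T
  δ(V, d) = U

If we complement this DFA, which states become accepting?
Complement accept states = All states \ Original accept states
= {S, T, U, V} \ {S, T, U}
{V}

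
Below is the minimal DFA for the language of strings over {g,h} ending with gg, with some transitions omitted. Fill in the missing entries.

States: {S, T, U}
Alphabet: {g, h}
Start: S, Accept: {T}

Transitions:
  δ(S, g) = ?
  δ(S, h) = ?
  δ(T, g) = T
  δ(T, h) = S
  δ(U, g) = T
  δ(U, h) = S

From the language and accept set, identify what each state tracks — S: last symbol not g; T: two trailing g's; U: one trailing g.
Each missing δ(q, a) is the state matching the new tracked value after reading a.
δ(S, g) = U; δ(S, h) = S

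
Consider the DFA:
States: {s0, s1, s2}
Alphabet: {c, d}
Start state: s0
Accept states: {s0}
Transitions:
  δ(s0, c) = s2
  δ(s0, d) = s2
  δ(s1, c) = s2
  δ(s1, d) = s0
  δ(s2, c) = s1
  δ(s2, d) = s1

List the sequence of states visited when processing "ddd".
read 'd': s0 → s2
  read 'd': s2 → s1
  read 'd': s1 → s0
s0 -> s2 -> s1 -> s0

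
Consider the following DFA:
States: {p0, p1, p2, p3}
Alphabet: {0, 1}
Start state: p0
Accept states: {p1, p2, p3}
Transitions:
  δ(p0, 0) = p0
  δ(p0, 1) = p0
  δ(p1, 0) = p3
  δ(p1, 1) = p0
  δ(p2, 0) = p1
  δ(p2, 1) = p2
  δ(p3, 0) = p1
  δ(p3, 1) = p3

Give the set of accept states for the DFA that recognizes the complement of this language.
Complement accept states = All states \ Original accept states
= {p0, p1, p2, p3} \ {p1, p2, p3}
{p0}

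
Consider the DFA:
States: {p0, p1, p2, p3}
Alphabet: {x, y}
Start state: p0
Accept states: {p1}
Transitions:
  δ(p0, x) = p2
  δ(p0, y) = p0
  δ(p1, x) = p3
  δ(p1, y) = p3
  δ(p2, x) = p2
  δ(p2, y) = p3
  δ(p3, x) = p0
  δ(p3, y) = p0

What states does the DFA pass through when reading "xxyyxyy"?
read 'x': p0 → p2
  read 'x': p2 → p2
  read 'y': p2 → p3
  read 'y': p3 → p0
  read 'x': p0 → p2
  read 'y': p2 → p3
  read 'y': p3 → p0
p0 -> p2 -> p2 -> p3 -> p0 -> p2 -> p3 -> p0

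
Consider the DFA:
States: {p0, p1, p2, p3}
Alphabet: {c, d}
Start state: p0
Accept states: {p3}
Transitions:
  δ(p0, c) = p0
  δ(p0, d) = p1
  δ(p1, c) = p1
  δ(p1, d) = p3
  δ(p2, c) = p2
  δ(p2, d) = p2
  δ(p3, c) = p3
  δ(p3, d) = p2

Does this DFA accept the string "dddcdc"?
Processing string "dddcdc":
  p0 --d--> p1
  p1 --d--> p3
  p3 --d--> p2
  p2 --c--> p2
  p2 --d--> p2
  p2 --c--> p2
Final state: p2
Accept states: {p3}
No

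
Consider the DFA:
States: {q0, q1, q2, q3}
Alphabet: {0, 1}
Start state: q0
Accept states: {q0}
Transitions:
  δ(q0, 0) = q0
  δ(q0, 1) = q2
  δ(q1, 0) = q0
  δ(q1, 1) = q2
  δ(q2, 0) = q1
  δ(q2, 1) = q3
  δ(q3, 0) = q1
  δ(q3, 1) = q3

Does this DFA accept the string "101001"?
Processing string "101001":
  q0 --1--> q2
  q2 --0--> q1
  q1 --1--> q2
  q2 --0--> q1
  q1 --0--> q0
  q0 --1--> q2
Final state: q2
Accept states: {q0}
No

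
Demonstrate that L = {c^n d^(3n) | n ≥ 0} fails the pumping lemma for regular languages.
Assume L is regular with pumping length p. Idea: pumping the c-block breaks the 1:3 ratio.
Choose s = c^p d^(3p) (length 4p ≥ p). By the pumping lemma, s = xyz with |xy| ≤ p, |y| > 0, so y = c^k with k ≥ 1. Then xy²z = c^(p+k) d^(3p). For this to be in L we would need 3p = 3(p+k), i.e. 3k = 0, contradicting k ≥ 1. So xy²z ∉ L.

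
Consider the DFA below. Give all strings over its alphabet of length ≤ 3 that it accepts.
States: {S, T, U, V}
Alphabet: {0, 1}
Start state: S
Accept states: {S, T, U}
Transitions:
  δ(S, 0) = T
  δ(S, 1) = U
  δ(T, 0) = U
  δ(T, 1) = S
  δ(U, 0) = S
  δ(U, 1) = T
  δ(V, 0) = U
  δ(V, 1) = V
ε, 0, 1, 00, 01, 10, 11, 000, 001, 010, 011, 100, 101, 110, 111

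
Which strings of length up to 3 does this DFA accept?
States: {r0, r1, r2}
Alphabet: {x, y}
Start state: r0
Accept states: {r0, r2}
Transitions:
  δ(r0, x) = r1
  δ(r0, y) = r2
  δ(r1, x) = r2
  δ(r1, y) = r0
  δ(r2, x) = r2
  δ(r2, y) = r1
ε, y, xx, xy, yx, xxx, xyy, yxx, yyx, yyy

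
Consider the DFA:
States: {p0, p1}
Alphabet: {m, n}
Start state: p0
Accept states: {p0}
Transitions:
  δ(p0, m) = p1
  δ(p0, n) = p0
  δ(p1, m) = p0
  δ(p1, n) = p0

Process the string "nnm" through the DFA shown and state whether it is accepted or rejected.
Processing string "nnm":
  p0 --n--> p0
  p0 --n--> p0
  p0 --m--> p1
Final state: p1
Accept states: {p0}
No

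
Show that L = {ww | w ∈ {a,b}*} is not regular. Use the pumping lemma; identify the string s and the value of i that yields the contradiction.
Assume L is regular with pumping length p. Idea: pumping the leading a-block breaks the equality of the two halves.
Choose s = a^p b a^p b ∈ L (with w = a^p b). |s| = 2p+2 ≥ p. By the pumping lemma, s = xyz with |xy| ≤ p, |y| > 0, so y = a^k with k ≥ 1, in the first a-block. Then xy²z = a^(p+k) b a^p b, of length 2p+2+k. If k is odd this length is odd, so it cannot be of the form ww. If k is even, each half has length p+1+k/2 ≤ p+k, so the first half lies entirely inside the leading a-block and contains no b, while the second half ends in b; the halves differ. Either way xy²z ∉ L.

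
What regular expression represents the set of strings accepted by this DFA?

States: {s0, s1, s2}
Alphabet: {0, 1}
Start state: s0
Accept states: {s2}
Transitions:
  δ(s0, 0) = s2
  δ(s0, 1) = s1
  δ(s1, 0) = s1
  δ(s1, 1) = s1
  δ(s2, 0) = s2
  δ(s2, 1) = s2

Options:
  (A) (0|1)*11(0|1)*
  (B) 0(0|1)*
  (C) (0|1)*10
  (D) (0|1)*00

Check each option against the DFA on short strings; one disagreement eliminates an option:
  (A) (0|1)*11(0|1)*: on '0' the DFA goes s0 → s2 and accepts (s2 ∈ Accept), but the regex does not match it → eliminate
  (B) 0(0|1)*: agrees with the DFA on every string of length ≤ 6
  (C) (0|1)*10: on '0' the DFA goes s0 → s2 and accepts (s2 ∈ Accept), but the regex does not match it → eliminate
  (D) (0|1)*00: on '0' the DFA goes s0 → s2 and accepts (s2 ∈ Accept), but the regex does not match it → eliminate
Only (B) is consistent with the DFA.
(B) 0(0|1)*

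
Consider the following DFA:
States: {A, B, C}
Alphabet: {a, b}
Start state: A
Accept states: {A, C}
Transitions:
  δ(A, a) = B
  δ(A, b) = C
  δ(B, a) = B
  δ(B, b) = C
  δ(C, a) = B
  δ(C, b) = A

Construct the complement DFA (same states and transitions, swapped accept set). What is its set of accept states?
Complement accept states = All states \ Original accept states
= {A, B, C} \ {A, C}
{B}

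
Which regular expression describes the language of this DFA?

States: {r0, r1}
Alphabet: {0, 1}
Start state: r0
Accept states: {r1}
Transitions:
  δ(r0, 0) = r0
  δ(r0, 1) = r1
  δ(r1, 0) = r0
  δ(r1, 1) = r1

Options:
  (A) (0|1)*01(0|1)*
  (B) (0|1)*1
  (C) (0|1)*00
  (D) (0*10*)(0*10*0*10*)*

Check each option against the DFA on short strings; one disagreement eliminates an option:
  (A) (0|1)*01(0|1)*: on '1' the DFA goes r0 → r1 and accepts (r1 ∈ Accept), but the regex does not match it → eliminate
  (B) (0|1)*1: agrees with the DFA on every string of length ≤ 6
  (C) (0|1)*00: on '1' the DFA goes r0 → r1 and accepts (r1 ∈ Accept), but the regex does not match it → eliminate
  (D) (0*10*)(0*10*0*10*)*: on '10' the DFA goes r0 → r1 → r0 and rejects (r0 ∉ Accept), but the regex matches it → eliminate
Only (B) is consistent with the DFA.
(B) (0|1)*1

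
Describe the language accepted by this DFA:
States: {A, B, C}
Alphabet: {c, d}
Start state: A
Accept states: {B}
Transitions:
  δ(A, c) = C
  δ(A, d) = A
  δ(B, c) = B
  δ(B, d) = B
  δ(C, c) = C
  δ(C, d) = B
Testing a few strings:
  'dccc' → reject
  'ddd' → reject
  'dc' → reject
  'dddd' → reject
State roles: A=no c seen yet; B=substring cd seen; C=seen a c, waiting for d
All strings over {c,d} containing the substring cd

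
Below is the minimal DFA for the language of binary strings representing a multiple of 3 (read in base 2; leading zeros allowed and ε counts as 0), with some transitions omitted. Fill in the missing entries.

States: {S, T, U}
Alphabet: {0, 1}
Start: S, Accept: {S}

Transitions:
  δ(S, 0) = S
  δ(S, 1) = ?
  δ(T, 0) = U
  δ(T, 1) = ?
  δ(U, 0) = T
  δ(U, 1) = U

From the language and accept set, identify what each state tracks — S: value ≡ 0 (mod 3); T: value ≡ 1 (mod 3); U: value ≡ 2 (mod 3).
Each missing δ(q, a) is the state matching the new tracked value after reading a.
δ(S, 1) = T; δ(T, 1) = S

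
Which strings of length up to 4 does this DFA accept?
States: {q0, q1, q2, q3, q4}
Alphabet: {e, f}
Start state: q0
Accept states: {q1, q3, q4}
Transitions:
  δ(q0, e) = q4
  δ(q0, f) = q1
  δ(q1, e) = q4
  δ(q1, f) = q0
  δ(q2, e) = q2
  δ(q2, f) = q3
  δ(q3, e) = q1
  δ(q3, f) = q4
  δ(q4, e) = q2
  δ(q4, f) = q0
e, f, fe, eef, efe, eff, ffe, fff, eeef, eefe, eeff, effe, feef, fefe, feff, fffe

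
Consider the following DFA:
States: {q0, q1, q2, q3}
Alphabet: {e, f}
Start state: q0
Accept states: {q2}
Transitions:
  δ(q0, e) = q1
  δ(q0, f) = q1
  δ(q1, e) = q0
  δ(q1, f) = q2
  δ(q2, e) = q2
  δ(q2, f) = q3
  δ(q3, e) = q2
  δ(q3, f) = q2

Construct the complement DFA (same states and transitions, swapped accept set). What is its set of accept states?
Complement accept states = All states \ Original accept states
= {q0, q1, q2, q3} \ {q2}
{q0, q1, q3}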